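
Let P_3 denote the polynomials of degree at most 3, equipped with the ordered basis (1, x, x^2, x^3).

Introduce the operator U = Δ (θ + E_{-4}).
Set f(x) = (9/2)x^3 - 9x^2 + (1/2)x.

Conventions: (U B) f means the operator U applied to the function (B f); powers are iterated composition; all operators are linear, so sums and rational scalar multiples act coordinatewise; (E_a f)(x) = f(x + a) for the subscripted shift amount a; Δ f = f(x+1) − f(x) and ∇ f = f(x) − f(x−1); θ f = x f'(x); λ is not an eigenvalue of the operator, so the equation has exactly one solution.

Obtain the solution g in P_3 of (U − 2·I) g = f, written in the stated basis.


write g with unknown coordinates in the stated basis and equate coefficients in (U − 2·I) g = f
solving from the highest basis element down gives g = -(9/4)x^3 - 9x^2 - (55/4)x - 145/4
check: U g = -27x^2 - 27x - 145/2
so U g − 2·g = (9/2)x^3 - 9x^2 + (1/2)x = f ✓

the image equals g(x) = -(9/4)x^3 - 9x^2 - (55/4)x - 145/4


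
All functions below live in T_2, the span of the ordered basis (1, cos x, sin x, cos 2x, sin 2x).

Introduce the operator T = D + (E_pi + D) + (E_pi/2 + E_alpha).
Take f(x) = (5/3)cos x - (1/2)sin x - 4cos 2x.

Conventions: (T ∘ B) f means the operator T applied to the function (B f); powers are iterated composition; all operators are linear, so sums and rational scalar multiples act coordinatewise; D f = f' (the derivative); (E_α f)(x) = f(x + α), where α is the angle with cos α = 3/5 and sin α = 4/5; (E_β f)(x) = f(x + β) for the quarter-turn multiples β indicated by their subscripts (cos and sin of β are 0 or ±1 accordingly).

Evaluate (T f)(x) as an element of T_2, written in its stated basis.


the result is g(x) = -(77/30)cos x - (92/15)sin x + (28/25)cos 2x + (496/25)sin 2x

D f = -(1/2)cos x - (5/3)sin x + 8sin 2x
E_pi f = -(5/3)cos x + (1/2)sin x - 4cos 2x
D f = -(1/2)cos x - (5/3)sin x + 8sin 2x
(E_pi + D) f = -(13/6)cos x - (7/6)sin x - 4cos 2x + 8sin 2x
E_pi/2 f = -(1/2)cos x - (5/3)sin x + 4cos 2x
E_alpha f = (3/5)cos x - (49/30)sin x + (28/25)cos 2x + (96/25)sin 2x
(E_pi/2 + E_alpha) f = (1/10)cos x - (33/10)sin x + (128/25)cos 2x + (96/25)sin 2x
(D + (E_pi + D) + (E_pi/2 + E_alpha)) f = -(77/30)cos x - (92/15)sin x + (28/25)cos 2x + (496/25)sin 2x


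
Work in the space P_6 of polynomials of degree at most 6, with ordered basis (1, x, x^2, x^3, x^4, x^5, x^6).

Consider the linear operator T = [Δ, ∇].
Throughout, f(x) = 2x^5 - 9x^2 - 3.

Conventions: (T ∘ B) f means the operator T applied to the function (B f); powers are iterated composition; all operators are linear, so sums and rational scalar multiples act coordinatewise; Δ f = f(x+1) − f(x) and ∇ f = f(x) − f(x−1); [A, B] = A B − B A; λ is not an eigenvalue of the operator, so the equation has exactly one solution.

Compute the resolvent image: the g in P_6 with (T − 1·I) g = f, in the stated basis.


write g with unknown coordinates in the stated basis and equate coefficients in (T − 1·I) g = f
solving from the highest basis element down gives g = -2x^5 + 9x^2 + 3
check: T g = 0
so T g − 1·g = 2x^5 - 9x^2 - 3 = f ✓

g(x) = -2x^5 + 9x^2 + 3


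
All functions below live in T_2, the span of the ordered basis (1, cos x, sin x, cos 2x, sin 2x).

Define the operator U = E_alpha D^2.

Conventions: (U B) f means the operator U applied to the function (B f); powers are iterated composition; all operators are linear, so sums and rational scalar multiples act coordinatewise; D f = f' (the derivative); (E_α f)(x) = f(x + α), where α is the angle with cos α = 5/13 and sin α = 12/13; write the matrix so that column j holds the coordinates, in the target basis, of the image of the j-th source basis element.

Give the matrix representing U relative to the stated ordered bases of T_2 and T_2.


the matrix is [[0, 0, 0, 0, 0]; [0, -5/13, -12/13, 0, 0]; [0, 12/13, -5/13, 0, 0]; [0, 0, 0, 476/169, -480/169]; [0, 0, 0, 480/169, 476/169]] (rows listed top to bottom)

image of 1: 0
image of cos x: -(5/13)cos x + (12/13)sin x
image of sin x: -(12/13)cos x - (5/13)sin x
image of cos 2x: (476/169)cos 2x + (480/169)sin 2x
image of sin 2x: -(480/169)cos 2x + (476/169)sin 2x
each image's coordinates form column j of the matrix


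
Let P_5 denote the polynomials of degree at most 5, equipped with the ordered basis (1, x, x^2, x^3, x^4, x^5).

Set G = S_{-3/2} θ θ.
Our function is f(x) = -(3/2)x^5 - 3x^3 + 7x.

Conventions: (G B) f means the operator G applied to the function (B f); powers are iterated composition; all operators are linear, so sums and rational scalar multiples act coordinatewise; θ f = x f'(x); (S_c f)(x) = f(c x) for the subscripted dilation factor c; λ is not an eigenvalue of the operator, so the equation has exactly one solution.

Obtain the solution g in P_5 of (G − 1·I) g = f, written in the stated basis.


write g with unknown coordinates in the stated basis and equate coefficients in (G − 1·I) g = f
solving from the highest basis element down gives g = (48/6107)x^5 + (24/251)x^3 - (14/5)x
check: G g = -(18225/12214)x^5 - (729/251)x^3 + (21/5)x
so G g − 1·g = -(3/2)x^5 - 3x^3 + 7x = f ✓

the image equals g(x) = (48/6107)x^5 + (24/251)x^3 - (14/5)x


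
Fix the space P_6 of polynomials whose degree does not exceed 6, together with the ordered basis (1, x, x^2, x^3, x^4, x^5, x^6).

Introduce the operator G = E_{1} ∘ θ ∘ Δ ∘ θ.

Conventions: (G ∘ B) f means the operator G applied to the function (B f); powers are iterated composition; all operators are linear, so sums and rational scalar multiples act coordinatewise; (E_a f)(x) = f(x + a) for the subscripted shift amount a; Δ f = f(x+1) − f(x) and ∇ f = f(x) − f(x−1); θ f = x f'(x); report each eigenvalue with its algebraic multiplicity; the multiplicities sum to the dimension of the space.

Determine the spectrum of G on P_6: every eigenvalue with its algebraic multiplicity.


image of 1: 0
image of x: 0
image of x^2: 4x + 4
image of x^3: 18x^2 + 45x + 27
image of x^4: 48x^3 + 192x^2 + 256x + 112
image of x^5: 100x^4 + 550x^3 + 1150x^2 + 1075x + 375
image of x^6: 180x^5 + 1260x^4 + 3600x^3 + 5220x^2 + 3816x + 1116
the matrix is upper triangular; its diagonal is (0, 0, 0, 0, 0, 0, 0)
for a triangular matrix the eigenvalues are the diagonal entries, with algebraic multiplicity their repetition count

λ = 0 (multiplicity 7)


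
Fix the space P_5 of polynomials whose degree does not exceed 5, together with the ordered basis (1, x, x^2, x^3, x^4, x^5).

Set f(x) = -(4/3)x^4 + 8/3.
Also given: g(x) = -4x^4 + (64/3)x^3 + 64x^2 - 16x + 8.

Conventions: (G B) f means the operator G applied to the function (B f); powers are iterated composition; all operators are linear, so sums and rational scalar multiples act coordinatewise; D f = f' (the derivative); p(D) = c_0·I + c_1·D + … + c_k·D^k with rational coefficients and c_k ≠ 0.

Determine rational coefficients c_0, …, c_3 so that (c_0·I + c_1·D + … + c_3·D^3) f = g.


p(D) = 3·I − 4·D − 4·D^2 + (1/2)·D^3, i.e. c_0 = 3, c_1 = -4, c_2 = -4, c_3 = 1/2

D^0 f = -(4/3)x^4 + 8/3
D^1 f = -(16/3)x^3
D^2 f = -16x^2
D^3 f = -32x
matching coefficients of g against c_0 f + c_1 Df + … from the top degree down determines the c_i
solution: c_0 = 3, c_1 = -4, c_2 = -4, c_3 = 1/2


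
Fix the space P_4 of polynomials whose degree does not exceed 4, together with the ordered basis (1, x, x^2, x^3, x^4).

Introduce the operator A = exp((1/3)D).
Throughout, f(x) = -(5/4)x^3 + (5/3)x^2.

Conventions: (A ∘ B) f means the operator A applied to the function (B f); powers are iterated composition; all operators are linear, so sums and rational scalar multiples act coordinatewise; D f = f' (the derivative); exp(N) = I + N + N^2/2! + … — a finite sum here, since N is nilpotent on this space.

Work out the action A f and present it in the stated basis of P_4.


order-1 term: -(5/4)x^2 + (10/9)x
order-2 term: -(5/12)x + 5/27
order-3 term: -5/108
the series for exp((1/3)D) f terminates at order 3
exp((1/3)D) f = -(5/4)x^3 + (5/12)x^2 + (25/36)x + 5/36

the result is g(x) = -(5/4)x^3 + (5/12)x^2 + (25/36)x + 5/36


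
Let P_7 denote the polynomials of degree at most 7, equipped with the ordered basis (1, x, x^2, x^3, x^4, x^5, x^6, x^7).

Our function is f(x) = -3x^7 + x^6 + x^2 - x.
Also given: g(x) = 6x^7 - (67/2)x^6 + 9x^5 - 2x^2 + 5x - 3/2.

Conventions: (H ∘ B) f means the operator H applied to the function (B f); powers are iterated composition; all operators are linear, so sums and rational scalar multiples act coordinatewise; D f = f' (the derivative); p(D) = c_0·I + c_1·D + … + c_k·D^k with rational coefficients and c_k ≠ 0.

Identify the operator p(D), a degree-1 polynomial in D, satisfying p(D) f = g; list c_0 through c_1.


D^0 f = -3x^7 + x^6 + x^2 - x
D^1 f = -21x^6 + 6x^5 + 2x - 1
matching coefficients of g against c_0 f + c_1 Df + … from the top degree down determines the c_i
solution: c_0 = -2, c_1 = 3/2

c_0 = -2, c_1 = 3/2


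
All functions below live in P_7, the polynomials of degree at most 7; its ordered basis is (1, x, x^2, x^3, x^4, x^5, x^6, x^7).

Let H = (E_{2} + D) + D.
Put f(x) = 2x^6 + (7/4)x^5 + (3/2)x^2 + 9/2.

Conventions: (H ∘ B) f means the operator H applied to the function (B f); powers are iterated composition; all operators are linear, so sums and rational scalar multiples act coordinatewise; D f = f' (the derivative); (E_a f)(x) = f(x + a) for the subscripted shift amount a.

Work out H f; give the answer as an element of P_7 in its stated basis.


the image equals g(x) = 2x^6 + (199/4)x^5 + 155x^4 + 390x^3 + (1243/2)x^2 + 536x + 389/2

E_{2} f = 2x^6 + (103/4)x^5 + (275/2)x^4 + 390x^3 + (1243/2)x^2 + 530x + 389/2
D f = 12x^5 + (35/4)x^4 + 3x
(E_{2} + D) f = 2x^6 + (151/4)x^5 + (585/4)x^4 + 390x^3 + (1243/2)x^2 + 533x + 389/2
D f = 12x^5 + (35/4)x^4 + 3x
((E_{2} + D) + D) f = 2x^6 + (199/4)x^5 + 155x^4 + 390x^3 + (1243/2)x^2 + 536x + 389/2


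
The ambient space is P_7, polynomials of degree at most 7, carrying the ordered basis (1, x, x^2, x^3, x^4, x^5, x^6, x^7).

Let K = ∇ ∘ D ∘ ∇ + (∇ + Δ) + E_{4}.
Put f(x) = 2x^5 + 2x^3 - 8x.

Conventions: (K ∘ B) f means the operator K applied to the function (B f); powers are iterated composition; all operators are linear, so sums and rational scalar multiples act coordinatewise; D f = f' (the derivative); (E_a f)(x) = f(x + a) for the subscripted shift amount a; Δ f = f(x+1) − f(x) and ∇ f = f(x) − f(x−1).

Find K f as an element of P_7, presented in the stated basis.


g(x) = 2x^5 + 60x^4 + 322x^3 + 1476x^2 + 2408x + 2288

∇ f = 10x^4 - 20x^3 + 26x^2 - 16x - 4
D ∇ f = 40x^3 - 60x^2 + 52x - 16
∇ D ∇ f = 120x^2 - 240x + 152
∇ f = 10x^4 - 20x^3 + 26x^2 - 16x - 4
Δ f = 10x^4 + 20x^3 + 26x^2 + 16x - 4
(∇ + Δ) f = 20x^4 + 52x^2 - 8
E_{4} f = 2x^5 + 40x^4 + 322x^3 + 1304x^2 + 2648x + 2144
(∇ ∘ D ∘ ∇ + (∇ + Δ) + E_{4}) f = 2x^5 + 60x^4 + 322x^3 + 1476x^2 + 2408x + 2288


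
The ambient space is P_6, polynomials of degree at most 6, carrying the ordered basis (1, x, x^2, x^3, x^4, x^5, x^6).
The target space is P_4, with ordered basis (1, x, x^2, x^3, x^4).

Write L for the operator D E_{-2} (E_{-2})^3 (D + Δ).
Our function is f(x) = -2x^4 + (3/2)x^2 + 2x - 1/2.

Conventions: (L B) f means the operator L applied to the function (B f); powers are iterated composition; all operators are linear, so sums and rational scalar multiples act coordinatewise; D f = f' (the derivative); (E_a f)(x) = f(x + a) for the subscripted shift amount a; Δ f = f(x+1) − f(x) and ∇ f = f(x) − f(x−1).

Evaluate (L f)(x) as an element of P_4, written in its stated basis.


D f = -8x^3 + 3x + 2
Δ f = -8x^3 - 12x^2 - 5x + 3/2
(D + Δ) f = -16x^3 - 12x^2 - 2x + 7/2
E_{-2} (D + Δ) f = -16x^3 + 84x^2 - 146x + 175/2
E_{-2} E_{-2} (D + Δ) f = -16x^3 + 180x^2 - 674x + 1687/2
E_{-2} E_{-2} E_{-2} (D + Δ) f = -16x^3 + 276x^2 - 1586x + 6079/2
E_{-2} (E_{-2})^3 (D + Δ) f = -16x^3 + 372x^2 - 2882x + 14887/2
D E_{-2} (E_{-2})^3 (D + Δ) f = -48x^2 + 744x - 2882

the image equals g(x) = -48x^2 + 744x - 2882


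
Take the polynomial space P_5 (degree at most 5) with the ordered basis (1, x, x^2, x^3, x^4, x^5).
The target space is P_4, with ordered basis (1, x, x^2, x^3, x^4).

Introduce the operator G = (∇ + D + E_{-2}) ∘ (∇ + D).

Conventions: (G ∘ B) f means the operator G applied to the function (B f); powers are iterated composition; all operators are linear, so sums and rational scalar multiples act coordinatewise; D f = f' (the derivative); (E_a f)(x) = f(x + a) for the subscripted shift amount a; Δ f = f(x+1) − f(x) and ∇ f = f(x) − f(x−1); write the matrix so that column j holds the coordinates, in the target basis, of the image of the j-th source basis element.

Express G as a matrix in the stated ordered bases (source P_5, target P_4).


the matrix is [[0, 2, -1, 19, -75, 251]; [0, 0, 4, -3, 76, -375]; [0, 0, 0, 6, -6, 190]; [0, 0, 0, 0, 8, -10]; [0, 0, 0, 0, 0, 10]] (rows listed top to bottom)

image of 1: 0
image of x: 2
image of x^2: 4x - 1
image of x^3: 6x^2 - 3x + 19
image of x^4: 8x^3 - 6x^2 + 76x - 75
image of x^5: 10x^4 - 10x^3 + 190x^2 - 375x + 251
each image's coordinates form column j of the matrix


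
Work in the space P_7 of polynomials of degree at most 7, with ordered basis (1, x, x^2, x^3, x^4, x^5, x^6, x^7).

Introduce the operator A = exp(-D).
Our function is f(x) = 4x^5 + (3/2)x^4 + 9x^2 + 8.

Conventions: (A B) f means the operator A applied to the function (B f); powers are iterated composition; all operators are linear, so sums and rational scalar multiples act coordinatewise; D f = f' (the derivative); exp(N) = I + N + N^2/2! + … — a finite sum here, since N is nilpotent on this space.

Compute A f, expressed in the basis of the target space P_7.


the image equals g(x) = 4x^5 - (37/2)x^4 + 34x^3 - 22x^2 - 4x + 29/2

order-1 term: -20x^4 - 6x^3 - 18x
order-2 term: 40x^3 + 9x^2 + 9
order-3 term: -40x^2 - 6x
order-4 term: 20x + 3/2
order-5 term: -4
the series for exp(-D) f terminates at order 5
exp(-D) f = 4x^5 - (37/2)x^4 + 34x^3 - 22x^2 - 4x + 29/2


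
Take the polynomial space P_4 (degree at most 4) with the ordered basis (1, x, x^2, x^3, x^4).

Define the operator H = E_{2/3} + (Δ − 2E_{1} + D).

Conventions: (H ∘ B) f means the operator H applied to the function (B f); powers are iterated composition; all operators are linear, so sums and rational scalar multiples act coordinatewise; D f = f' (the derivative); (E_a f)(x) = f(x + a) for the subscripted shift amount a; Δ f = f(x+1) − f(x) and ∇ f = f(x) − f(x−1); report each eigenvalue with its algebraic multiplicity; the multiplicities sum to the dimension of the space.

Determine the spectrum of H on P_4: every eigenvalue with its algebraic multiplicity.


λ = -1 (multiplicity 5)

image of 1: -1
image of x: -x + 2/3
image of x^2: -x^2 + (4/3)x - 5/9
image of x^3: -x^3 + 2x^2 - (5/3)x - 19/27
image of x^4: -x^4 + (8/3)x^3 - (10/3)x^2 - (76/27)x - 65/81
the matrix is upper triangular; its diagonal is (-1, -1, -1, -1, -1)
for a triangular matrix the eigenvalues are the diagonal entries, with algebraic multiplicity their repetition count


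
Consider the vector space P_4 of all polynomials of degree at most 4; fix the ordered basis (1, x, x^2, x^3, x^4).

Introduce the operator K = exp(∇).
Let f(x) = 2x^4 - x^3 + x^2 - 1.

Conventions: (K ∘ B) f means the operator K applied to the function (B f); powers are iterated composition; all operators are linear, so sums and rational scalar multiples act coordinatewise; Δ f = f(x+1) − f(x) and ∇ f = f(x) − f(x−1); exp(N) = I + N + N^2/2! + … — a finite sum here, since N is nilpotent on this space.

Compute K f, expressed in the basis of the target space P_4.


g(x) = 2x^4 + 7x^3 - 2x^2 - 6x + 2

order-1 term: 8x^3 - 15x^2 + 13x - 4
order-2 term: 12x^2 - 27x + 18
order-3 term: 8x - 13
order-4 term: 2
the series for exp(∇) f terminates at order 4
exp(∇) f = 2x^4 + 7x^3 - 2x^2 - 6x + 2


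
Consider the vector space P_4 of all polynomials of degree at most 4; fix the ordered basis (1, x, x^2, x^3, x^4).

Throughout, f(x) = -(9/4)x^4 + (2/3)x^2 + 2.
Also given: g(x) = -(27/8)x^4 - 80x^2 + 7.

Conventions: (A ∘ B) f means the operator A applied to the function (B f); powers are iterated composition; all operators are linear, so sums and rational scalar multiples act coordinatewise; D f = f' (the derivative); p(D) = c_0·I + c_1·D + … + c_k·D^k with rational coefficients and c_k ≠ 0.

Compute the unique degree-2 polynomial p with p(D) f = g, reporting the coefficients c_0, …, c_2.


p(D) = (3/2)·I + 3·D^2, i.e. c_0 = 3/2, c_1 = 0, c_2 = 3

D^0 f = -(9/4)x^4 + (2/3)x^2 + 2
D^1 f = -9x^3 + (4/3)x
D^2 f = -27x^2 + 4/3
matching coefficients of g against c_0 f + c_1 Df + … from the top degree down determines the c_i
solution: c_0 = 3/2, c_1 = 0, c_2 = 3


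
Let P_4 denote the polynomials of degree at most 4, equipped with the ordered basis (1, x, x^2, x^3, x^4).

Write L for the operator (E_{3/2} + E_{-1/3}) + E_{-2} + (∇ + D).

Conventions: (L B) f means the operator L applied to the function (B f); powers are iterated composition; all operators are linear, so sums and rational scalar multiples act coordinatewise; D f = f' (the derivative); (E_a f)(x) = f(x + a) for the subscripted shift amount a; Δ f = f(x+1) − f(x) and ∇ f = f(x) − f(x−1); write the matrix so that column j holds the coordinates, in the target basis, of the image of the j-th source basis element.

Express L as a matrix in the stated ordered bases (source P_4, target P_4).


image of 1: 3
image of x: 3x + 7/6
image of x^2: 3x^2 + (7/3)x + 193/36
image of x^3: 3x^3 + (7/2)x^2 + (193/12)x - 791/216
image of x^4: 3x^4 + (14/3)x^3 + (193/6)x^2 - (791/54)x + 26017/1296
each image's coordinates form column j of the matrix

the matrix is [[3, 7/6, 193/36, -791/216, 26017/1296]; [0, 3, 7/3, 193/12, -791/54]; [0, 0, 3, 7/2, 193/6]; [0, 0, 0, 3, 14/3]; [0, 0, 0, 0, 3]] (rows listed top to bottom)


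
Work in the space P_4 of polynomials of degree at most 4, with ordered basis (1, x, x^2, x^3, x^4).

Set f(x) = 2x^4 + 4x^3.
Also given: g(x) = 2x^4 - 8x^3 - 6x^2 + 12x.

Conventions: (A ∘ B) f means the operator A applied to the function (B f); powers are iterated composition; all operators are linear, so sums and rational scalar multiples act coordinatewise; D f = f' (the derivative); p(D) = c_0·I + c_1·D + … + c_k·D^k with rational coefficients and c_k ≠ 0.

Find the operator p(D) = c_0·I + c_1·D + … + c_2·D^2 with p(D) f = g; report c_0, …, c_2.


D^0 f = 2x^4 + 4x^3
D^1 f = 8x^3 + 12x^2
D^2 f = 24x^2 + 24x
matching coefficients of g against c_0 f + c_1 Df + … from the top degree down determines the c_i
solution: c_0 = 1, c_1 = -3/2, c_2 = 1/2

c_0 = 1, c_1 = -3/2, c_2 = 1/2


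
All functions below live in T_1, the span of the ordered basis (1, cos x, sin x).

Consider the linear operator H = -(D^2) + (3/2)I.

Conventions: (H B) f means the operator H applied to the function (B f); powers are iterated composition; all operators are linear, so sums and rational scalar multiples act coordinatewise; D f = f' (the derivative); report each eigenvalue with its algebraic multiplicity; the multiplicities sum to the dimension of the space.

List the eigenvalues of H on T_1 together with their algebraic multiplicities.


λ = 3/2 (multiplicity 1), λ = 5/2 (multiplicity 2)

image of 1: 3/2
image of cos x: (5/2)cos x
image of sin x: (5/2)sin x
the matrix is diagonal; its diagonal is (3/2, 5/2, 5/2)
for a triangular matrix the eigenvalues are the diagonal entries, with algebraic multiplicity their repetition count


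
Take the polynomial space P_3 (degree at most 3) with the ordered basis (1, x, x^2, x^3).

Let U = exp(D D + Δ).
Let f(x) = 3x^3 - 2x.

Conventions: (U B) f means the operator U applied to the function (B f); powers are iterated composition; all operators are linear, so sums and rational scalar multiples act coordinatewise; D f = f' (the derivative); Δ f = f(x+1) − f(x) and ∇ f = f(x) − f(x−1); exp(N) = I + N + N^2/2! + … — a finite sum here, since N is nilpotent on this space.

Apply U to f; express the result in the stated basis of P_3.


order-1 term: 9x^2 + 27x + 1
order-2 term: 9x + 27
order-3 term: 3
the series for exp(D D + Δ) f terminates at order 3
exp(D D + Δ) f = 3x^3 + 9x^2 + 34x + 31

the image equals g(x) = 3x^3 + 9x^2 + 34x + 31


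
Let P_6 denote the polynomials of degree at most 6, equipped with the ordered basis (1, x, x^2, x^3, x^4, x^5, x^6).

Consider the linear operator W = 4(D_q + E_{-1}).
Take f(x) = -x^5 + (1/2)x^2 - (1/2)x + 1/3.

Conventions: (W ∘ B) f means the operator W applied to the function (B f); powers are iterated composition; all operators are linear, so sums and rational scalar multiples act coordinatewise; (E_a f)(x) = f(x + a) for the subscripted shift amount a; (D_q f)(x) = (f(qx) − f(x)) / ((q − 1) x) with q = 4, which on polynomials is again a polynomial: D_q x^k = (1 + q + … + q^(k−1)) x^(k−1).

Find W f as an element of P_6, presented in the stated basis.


the image equals g(x) = -4x^5 - 1344x^4 - 40x^3 + 42x^2 - 16x + 22/3

D_q f = -341x^4 + (5/2)x - 1/2
E_{-1} f = -x^5 + 5x^4 - 10x^3 + (21/2)x^2 - (13/2)x + 7/3
(D_q + E_{-1}) f = -x^5 - 336x^4 - 10x^3 + (21/2)x^2 - 4x + 11/6
(4(D_q + E_{-1})) f = -4x^5 - 1344x^4 - 40x^3 + 42x^2 - 16x + 22/3


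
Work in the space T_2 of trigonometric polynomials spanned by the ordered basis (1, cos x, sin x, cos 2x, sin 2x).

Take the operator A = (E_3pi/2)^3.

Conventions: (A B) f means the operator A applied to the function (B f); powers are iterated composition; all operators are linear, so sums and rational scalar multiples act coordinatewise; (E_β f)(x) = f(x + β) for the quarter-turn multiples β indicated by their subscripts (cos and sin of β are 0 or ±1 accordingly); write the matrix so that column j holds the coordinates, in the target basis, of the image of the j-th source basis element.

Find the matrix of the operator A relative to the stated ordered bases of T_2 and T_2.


image of 1: 1
image of cos x: -sin x
image of sin x: cos x
image of cos 2x: -cos 2x
image of sin 2x: -sin 2x
each image's coordinates form column j of the matrix

the matrix is [[1, 0, 0, 0, 0]; [0, 0, 1, 0, 0]; [0, -1, 0, 0, 0]; [0, 0, 0, -1, 0]; [0, 0, 0, 0, -1]] (rows listed top to bottom)


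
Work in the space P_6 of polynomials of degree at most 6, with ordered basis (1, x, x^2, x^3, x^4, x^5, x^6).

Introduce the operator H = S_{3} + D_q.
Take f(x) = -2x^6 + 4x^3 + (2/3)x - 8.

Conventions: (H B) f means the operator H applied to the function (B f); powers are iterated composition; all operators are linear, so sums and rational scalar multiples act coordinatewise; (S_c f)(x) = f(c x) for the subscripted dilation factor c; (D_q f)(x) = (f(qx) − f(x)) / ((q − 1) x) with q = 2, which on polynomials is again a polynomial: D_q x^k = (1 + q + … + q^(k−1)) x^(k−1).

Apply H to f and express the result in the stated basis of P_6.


the result is g(x) = -1458x^6 - 126x^5 + 108x^3 + 28x^2 + 2x - 22/3

S_{3} f = -1458x^6 + 108x^3 + 2x - 8
D_q f = -126x^5 + 28x^2 + 2/3
(S_{3} + D_q) f = -1458x^6 - 126x^5 + 108x^3 + 28x^2 + 2x - 22/3


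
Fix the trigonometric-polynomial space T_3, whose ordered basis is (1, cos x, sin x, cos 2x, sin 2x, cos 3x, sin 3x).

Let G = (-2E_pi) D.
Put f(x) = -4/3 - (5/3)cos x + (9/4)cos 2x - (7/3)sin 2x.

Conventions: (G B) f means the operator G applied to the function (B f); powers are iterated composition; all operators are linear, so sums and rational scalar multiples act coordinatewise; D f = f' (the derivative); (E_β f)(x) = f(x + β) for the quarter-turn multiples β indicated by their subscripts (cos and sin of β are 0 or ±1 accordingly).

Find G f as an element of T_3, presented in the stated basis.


D f = (5/3)sin x - (14/3)cos 2x - (9/2)sin 2x
E_pi D f = -(5/3)sin x - (14/3)cos 2x - (9/2)sin 2x
(-2E_pi) D f = (10/3)sin x + (28/3)cos 2x + 9sin 2x

g(x) = (10/3)sin x + (28/3)cos 2x + 9sin 2x


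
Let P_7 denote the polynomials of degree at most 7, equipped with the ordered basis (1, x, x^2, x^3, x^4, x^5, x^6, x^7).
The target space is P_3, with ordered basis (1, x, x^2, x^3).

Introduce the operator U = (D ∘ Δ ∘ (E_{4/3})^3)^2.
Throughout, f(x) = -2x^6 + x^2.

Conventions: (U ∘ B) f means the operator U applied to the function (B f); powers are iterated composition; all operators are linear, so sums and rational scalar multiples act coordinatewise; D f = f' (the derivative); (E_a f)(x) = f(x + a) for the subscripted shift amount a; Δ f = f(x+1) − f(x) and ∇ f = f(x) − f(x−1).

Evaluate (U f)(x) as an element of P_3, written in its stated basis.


g(x) = -720x^2 - 12960x - 58440

E_{4/3} f = -2x^6 - 16x^5 - (160/3)x^4 - (2560/27)x^3 - (2533/27)x^2 - (3880/81)x - 6896/729
E_{4/3} E_{4/3} f = -2x^6 - 32x^5 - (640/3)x^4 - (20480/27)x^3 - (40933/27)x^2 - (130640/81)x - 519104/729
E_{4/3} E_{4/3} E_{4/3} f = -2x^6 - 48x^5 - 480x^4 - 2560x^3 - 7679x^2 - 12280x - 8176
Δ (E_{4/3})^3 f = -12x^5 - 270x^4 - 2440x^3 - 11070x^2 - 25210x - 23049
D Δ (E_{4/3})^3 f = -60x^4 - 1080x^3 - 7320x^2 - 22140x - 25210
E_{4/3} (D ∘ Δ ∘ (E_{4/3})^3) f = -60x^4 - 1400x^3 - 12280x^2 - (431900/9)x - 1903310/27
E_{4/3} E_{4/3} (D ∘ Δ ∘ (E_{4/3})^3) f = -60x^4 - 1720x^3 - 18520x^2 - (798940/9)x - 4315070/27
E_{4/3} E_{4/3} E_{4/3} (D ∘ Δ ∘ (E_{4/3})^3) f = -60x^4 - 2040x^3 - 26040x^2 - 147900x - 315370
Δ (E_{4/3})^3 (D ∘ Δ ∘ (E_{4/3})^3) f = -240x^3 - 6480x^2 - 58440x - 176040
D Δ (E_{4/3})^3 (D ∘ Δ ∘ (E_{4/3})^3) f = -720x^2 - 12960x - 58440


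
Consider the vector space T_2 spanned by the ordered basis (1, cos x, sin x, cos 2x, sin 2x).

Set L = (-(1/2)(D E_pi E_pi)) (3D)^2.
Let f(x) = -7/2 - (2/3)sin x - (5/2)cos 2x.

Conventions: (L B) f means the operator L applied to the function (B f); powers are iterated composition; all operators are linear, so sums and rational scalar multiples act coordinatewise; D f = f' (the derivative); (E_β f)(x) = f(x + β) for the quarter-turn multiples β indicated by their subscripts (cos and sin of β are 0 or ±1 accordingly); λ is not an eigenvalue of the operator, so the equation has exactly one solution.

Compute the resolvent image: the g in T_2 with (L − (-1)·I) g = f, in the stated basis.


g(x) = -7/2 + (12/85)cos x - (8/255)sin x - (5/2594)cos 2x - (90/1297)sin 2x

write g with unknown coordinates in the stated basis and equate coefficients in (L − (-1)·I) g = f
solving from the highest basis element down gives g = -7/2 + (12/85)cos x - (8/255)sin x - (5/2594)cos 2x - (90/1297)sin 2x
check: L g = -(12/85)cos x - (54/85)sin x - (3240/1297)cos 2x + (90/1297)sin 2x
so L g − (-1)·g = -7/2 - (2/3)sin x - (5/2)cos 2x = f ✓


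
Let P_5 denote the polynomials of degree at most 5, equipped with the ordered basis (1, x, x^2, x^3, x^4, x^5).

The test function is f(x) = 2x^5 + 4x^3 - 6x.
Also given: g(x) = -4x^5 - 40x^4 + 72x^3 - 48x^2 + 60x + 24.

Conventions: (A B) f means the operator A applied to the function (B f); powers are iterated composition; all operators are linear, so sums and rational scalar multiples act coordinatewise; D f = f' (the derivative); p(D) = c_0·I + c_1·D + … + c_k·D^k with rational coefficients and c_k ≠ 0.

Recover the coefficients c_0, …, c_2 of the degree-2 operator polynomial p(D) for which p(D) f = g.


D^0 f = 2x^5 + 4x^3 - 6x
D^1 f = 10x^4 + 12x^2 - 6
D^2 f = 40x^3 + 24x
matching coefficients of g against c_0 f + c_1 Df + … from the top degree down determines the c_i
solution: c_0 = -2, c_1 = -4, c_2 = 2

c_0 = -2, c_1 = -4, c_2 = 2


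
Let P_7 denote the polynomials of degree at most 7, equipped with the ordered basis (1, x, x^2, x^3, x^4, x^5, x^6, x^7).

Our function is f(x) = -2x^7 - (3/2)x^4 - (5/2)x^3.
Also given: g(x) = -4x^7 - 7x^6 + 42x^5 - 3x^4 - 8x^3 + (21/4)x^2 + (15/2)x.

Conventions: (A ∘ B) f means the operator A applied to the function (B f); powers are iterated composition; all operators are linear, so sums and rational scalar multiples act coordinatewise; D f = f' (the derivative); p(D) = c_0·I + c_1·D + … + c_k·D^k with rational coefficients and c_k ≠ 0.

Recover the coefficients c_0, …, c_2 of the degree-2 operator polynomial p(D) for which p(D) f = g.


p(D) = 2·I + (1/2)·D − (1/2)·D^2, i.e. c_0 = 2, c_1 = 1/2, c_2 = -1/2

D^0 f = -2x^7 - (3/2)x^4 - (5/2)x^3
D^1 f = -14x^6 - 6x^3 - (15/2)x^2
D^2 f = -84x^5 - 18x^2 - 15x
matching coefficients of g against c_0 f + c_1 Df + … from the top degree down determines the c_i
solution: c_0 = 2, c_1 = 1/2, c_2 = -1/2


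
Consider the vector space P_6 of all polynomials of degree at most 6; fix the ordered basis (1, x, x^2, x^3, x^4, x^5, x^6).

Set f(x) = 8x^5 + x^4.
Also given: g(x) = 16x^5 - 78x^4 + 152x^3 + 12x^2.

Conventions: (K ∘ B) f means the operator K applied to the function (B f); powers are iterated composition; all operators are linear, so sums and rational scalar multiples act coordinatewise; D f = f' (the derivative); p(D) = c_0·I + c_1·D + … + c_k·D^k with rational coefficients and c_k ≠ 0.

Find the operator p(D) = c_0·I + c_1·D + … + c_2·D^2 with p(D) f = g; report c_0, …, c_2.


c_0 = 2, c_1 = -2, c_2 = 1

D^0 f = 8x^5 + x^4
D^1 f = 40x^4 + 4x^3
D^2 f = 160x^3 + 12x^2
matching coefficients of g against c_0 f + c_1 Df + … from the top degree down determines the c_i
solution: c_0 = 2, c_1 = -2, c_2 = 1


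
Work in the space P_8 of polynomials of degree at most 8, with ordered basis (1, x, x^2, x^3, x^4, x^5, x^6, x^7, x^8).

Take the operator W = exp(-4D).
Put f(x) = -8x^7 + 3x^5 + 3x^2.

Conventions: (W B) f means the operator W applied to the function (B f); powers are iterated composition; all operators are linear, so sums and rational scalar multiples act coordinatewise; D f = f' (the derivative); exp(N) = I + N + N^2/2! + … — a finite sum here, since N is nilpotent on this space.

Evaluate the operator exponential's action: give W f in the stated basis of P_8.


the image equals g(x) = -8x^7 + 224x^6 - 2685x^5 + 17860x^4 - 71200x^3 + 170115x^2 - 225560x + 128048

order-1 term: 224x^6 - 60x^4 - 24x
order-2 term: -2688x^5 + 480x^3 + 48
order-3 term: 17920x^4 - 1920x^2
order-4 term: -71680x^3 + 3840x
order-5 term: 172032x^2 - 3072
order-6 term: -229376x
order-7 term: 131072
the series for exp(-4D) f terminates at order 7
exp(-4D) f = -8x^7 + 224x^6 - 2685x^5 + 17860x^4 - 71200x^3 + 170115x^2 - 225560x + 128048


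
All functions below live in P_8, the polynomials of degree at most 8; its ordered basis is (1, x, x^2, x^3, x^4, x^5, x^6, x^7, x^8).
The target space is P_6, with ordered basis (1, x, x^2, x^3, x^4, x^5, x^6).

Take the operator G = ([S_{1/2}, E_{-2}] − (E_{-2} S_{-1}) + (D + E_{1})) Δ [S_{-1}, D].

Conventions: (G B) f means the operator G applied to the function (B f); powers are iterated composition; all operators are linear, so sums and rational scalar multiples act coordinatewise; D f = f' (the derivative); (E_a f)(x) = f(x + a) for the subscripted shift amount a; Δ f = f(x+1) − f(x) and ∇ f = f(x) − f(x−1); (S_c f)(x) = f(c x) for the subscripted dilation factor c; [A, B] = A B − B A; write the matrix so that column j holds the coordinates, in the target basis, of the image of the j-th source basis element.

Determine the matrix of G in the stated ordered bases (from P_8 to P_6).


image of 1: 0
image of x: 0
image of x^2: 0
image of x^3: 24x - 12
image of x^4: -216x + 24
image of x^5: 80x^3 - 30x^2 + 1280x - 600
image of x^6: -1170x^3 + 900x^2 - 4620x + 1740
image of x^7: 168x^5 - (105/4)x^4 + 8330x^3 - 10395x^2 + 22008x - 9212
image of x^8: -3339x^5 + 4830x^4 - 46060x^3 + 56280x^2 - 78736x + 28784
each image's coordinates form column j of the matrix

the matrix is [[0, 0, 0, -12, 24, -600, 1740, -9212, 28784]; [0, 0, 0, 24, -216, 1280, -4620, 22008, -78736]; [0, 0, 0, 0, 0, -30, 900, -10395, 56280]; [0, 0, 0, 0, 0, 80, -1170, 8330, -46060]; [0, 0, 0, 0, 0, 0, 0, -105/4, 4830]; [0, 0, 0, 0, 0, 0, 0, 168, -3339]; [0, 0, 0, 0, 0, 0, 0, 0, 0]] (rows listed top to bottom)


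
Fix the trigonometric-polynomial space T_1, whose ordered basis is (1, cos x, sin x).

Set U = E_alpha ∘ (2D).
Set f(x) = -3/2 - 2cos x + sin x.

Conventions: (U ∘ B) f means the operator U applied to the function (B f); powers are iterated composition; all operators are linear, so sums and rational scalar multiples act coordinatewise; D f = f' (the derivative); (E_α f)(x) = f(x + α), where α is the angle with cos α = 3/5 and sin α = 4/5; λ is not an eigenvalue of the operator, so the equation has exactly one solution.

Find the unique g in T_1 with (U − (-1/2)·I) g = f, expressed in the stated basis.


g(x) = -3 + (20/53)cos x - (70/53)sin x

write g with unknown coordinates in the stated basis and equate coefficients in (U − (-1/2)·I) g = f
solving from the highest basis element down gives g = -3 + (20/53)cos x - (70/53)sin x
check: U g = -(116/53)cos x + (88/53)sin x
so U g − (-1/2)·g = -3/2 - 2cos x + sin x = f ✓


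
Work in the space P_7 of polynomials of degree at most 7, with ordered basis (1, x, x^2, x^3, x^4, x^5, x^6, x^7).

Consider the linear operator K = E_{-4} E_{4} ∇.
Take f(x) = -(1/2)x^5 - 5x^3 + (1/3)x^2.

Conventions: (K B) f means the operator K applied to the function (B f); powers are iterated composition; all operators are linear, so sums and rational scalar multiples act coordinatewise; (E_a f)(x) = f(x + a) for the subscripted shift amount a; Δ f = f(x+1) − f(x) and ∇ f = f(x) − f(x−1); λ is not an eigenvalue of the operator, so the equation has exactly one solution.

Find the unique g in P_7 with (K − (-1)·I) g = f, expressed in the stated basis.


write g with unknown coordinates in the stated basis and equate coefficients in (K − (-1)·I) g = f
solving from the highest basis element down gives g = -(1/2)x^5 + (5/2)x^4 - 20x^3 + (241/3)x^2 - (1399/6)x + 673/2
check: K g = -(5/2)x^4 + 15x^3 - 80x^2 + (1399/6)x - 673/2
so K g − (-1)·g = -(1/2)x^5 - 5x^3 + (1/3)x^2 = f ✓

the result is g(x) = -(1/2)x^5 + (5/2)x^4 - 20x^3 + (241/3)x^2 - (1399/6)x + 673/2


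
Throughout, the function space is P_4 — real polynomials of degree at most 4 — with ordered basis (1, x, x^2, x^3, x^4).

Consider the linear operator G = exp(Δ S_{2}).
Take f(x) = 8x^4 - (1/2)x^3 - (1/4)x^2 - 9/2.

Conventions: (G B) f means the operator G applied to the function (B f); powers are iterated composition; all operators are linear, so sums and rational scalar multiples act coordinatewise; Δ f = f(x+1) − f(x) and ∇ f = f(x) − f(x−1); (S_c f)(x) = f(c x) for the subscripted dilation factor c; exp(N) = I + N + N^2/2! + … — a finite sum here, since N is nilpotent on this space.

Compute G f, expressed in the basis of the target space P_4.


g(x) = 8x^4 + (1023/2)x^3 + (27599/4)x^2 + 26050x + 53345/2

order-1 term: 512x^3 + 756x^2 + 498x + 123
order-2 term: 6144x^2 + 9168x + 4058
order-3 term: 16384x + 14304
order-4 term: 8192
the series for exp(Δ S_{2}) f terminates at order 4
exp(Δ S_{2}) f = 8x^4 + (1023/2)x^3 + (27599/4)x^2 + 26050x + 53345/2


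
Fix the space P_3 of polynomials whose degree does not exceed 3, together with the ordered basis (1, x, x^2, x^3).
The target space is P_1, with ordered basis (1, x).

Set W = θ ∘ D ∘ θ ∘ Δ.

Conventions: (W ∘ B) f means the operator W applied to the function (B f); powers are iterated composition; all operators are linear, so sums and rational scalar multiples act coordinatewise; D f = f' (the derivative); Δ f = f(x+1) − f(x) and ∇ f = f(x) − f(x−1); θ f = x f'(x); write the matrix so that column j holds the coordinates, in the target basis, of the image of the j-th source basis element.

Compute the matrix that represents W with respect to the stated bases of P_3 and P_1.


image of 1: 0
image of x: 0
image of x^2: 0
image of x^3: 12x
each image's coordinates form column j of the matrix

the matrix is [[0, 0, 0, 0]; [0, 0, 0, 12]] (rows listed top to bottom)


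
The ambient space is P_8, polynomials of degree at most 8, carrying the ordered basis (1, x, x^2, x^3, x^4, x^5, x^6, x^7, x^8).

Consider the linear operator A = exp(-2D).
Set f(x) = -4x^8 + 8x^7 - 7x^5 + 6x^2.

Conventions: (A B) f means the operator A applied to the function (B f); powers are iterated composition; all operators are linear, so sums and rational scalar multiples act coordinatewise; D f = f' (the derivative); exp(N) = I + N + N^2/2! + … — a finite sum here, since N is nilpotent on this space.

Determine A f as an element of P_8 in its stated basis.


order-1 term: 64x^7 - 112x^6 + 70x^4 - 24x
order-2 term: -448x^6 + 672x^5 - 280x^3 + 24
order-3 term: 1792x^5 - 2240x^4 + 560x^2
order-4 term: -4480x^4 + 4480x^3 - 560x
order-5 term: 7168x^3 - 5376x^2 + 224
order-6 term: -7168x^2 + 3584x
order-7 term: 4096x - 1024
order-8 term: -1024
the series for exp(-2D) f terminates at order 8
exp(-2D) f = -4x^8 + 72x^7 - 560x^6 + 2457x^5 - 6650x^4 + 11368x^3 - 11978x^2 + 7096x - 1800

the result is g(x) = -4x^8 + 72x^7 - 560x^6 + 2457x^5 - 6650x^4 + 11368x^3 - 11978x^2 + 7096x - 1800


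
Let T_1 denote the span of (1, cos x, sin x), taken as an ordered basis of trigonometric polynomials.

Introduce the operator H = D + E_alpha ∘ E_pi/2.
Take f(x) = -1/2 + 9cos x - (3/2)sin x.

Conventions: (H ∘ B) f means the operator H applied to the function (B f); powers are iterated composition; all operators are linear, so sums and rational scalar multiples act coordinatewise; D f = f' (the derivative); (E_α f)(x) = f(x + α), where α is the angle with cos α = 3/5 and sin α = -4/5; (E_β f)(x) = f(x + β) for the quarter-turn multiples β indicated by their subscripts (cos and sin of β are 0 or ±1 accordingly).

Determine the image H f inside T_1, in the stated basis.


the result is g(x) = -1/2 + (24/5)cos x - (78/5)sin x

D f = -(3/2)cos x - 9sin x
E_pi/2 f = -1/2 - (3/2)cos x - 9sin x
E_alpha E_pi/2 f = -1/2 + (63/10)cos x - (33/5)sin x
(D + E_alpha ∘ E_pi/2) f = -1/2 + (24/5)cos x - (78/5)sin x


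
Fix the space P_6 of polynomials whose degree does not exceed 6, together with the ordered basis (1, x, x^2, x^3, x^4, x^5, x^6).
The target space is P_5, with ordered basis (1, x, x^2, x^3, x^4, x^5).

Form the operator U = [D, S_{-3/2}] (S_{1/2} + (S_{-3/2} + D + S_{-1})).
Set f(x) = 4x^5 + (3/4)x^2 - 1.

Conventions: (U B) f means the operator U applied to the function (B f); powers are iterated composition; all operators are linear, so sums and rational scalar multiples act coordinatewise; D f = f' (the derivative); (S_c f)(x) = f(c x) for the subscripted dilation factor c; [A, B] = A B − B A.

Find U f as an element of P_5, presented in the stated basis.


g(x) = (277425/128)x^4 + 675x^3 + (315/16)x - 15/4

S_{1/2} f = (1/8)x^5 + (3/16)x^2 - 1
S_{-3/2} f = -(243/8)x^5 + (27/16)x^2 - 1
D f = 20x^4 + (3/2)x
S_{-1} f = -4x^5 + (3/4)x^2 - 1
(S_{-3/2} + D + S_{-1}) f = -(275/8)x^5 + 20x^4 + (39/16)x^2 + (3/2)x - 2
(S_{1/2} + (S_{-3/2} + D + S_{-1})) f = -(137/4)x^5 + 20x^4 + (21/8)x^2 + (3/2)x - 3
S_{-3/2} (S_{1/2} + (S_{-3/2} + D + S_{-1})) f = (33291/128)x^5 + (405/4)x^4 + (189/32)x^2 - (9/4)x - 3
D S_{-3/2} (S_{1/2} + (S_{-3/2} + D + S_{-1})) f = (166455/128)x^4 + 405x^3 + (189/16)x - 9/4
D (S_{1/2} + (S_{-3/2} + D + S_{-1})) f = -(685/4)x^4 + 80x^3 + (21/4)x + 3/2
S_{-3/2} D (S_{1/2} + (S_{-3/2} + D + S_{-1})) f = -(55485/64)x^4 - 270x^3 - (63/8)x + 3/2
[D, S_{-3/2}] (S_{1/2} + (S_{-3/2} + D + S_{-1})) f = (277425/128)x^4 + 675x^3 + (315/16)x - 15/4


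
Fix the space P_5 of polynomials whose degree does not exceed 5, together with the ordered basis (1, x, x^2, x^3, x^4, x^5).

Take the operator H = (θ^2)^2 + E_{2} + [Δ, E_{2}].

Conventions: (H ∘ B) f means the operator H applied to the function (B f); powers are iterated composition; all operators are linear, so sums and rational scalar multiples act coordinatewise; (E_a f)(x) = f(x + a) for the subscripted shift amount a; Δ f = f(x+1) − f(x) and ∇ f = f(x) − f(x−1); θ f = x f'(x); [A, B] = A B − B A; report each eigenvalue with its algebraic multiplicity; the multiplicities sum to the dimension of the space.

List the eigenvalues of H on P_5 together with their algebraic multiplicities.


λ = 1 (multiplicity 1), λ = 2 (multiplicity 1), λ = 17 (multiplicity 1), λ = 82 (multiplicity 1), λ = 257 (multiplicity 1), λ = 626 (multiplicity 1)

image of 1: 1
image of x: 2x + 2
image of x^2: 17x^2 + 4x + 4
image of x^3: 82x^3 + 6x^2 + 12x + 8
image of x^4: 257x^4 + 8x^3 + 24x^2 + 32x + 16
image of x^5: 626x^5 + 10x^4 + 40x^3 + 80x^2 + 80x + 32
the matrix is upper triangular; its diagonal is (1, 2, 17, 82, 257, 626)
for a triangular matrix the eigenvalues are the diagonal entries, with algebraic multiplicity their repetition count
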